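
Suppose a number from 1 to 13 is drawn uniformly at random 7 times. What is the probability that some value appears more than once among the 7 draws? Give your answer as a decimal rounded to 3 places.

0.862

P(all 7 different) = 13/13 · 12/13 · ··· · 7/13 ≈ 0.138.
P(at least two equal) = 1 − 0.138 = 0.862.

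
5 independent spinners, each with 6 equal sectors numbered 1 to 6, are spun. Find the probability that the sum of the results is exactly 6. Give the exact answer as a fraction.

There are 6^5 = 7776 equally likely outcomes.
The number of ordered 5-tuples from {1,…,6} summing to 6 is 5.
P(sum = 6) = 5/7776.

5/7776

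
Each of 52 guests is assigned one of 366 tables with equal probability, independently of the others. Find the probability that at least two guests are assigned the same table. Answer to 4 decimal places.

It's easier to compute the probability that all 52 are distinct.
P(all distinct) = 366/366 · 365/366 · ··· · 315/366 ≈ 0.0222.
So the probability of at least one match is 1 − 0.0222 = 0.9778.

0.9778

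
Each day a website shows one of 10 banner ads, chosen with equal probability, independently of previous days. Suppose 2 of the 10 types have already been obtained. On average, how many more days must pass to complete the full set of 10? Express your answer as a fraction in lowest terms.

Starting from 2 distinct types, each trial gives a new one with probability (10−i)/10 when i types are held, so the wait for the next new type is 10/(10−i).
E = 10/8 + 10/7 + 10/6 + 10/5 + 10/4 + 10/3 + 10/2 + 10/1 = 761/28.

761/28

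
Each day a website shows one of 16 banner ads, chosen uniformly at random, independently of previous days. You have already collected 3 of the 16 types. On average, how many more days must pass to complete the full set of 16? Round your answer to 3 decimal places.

50.882

Starting from 3 distinct types, each trial gives a new one with probability (16−i)/16 when i types are held, so the wait for the next new type is 16/(16−i).
E = 16/13 + 16/12 + 16/11 + 16/10 + 16/9 + 16/8 + 16/7 + 16/6 + 16/5 + 16/4 + 16/3 + 16/2 + 16/1 = 2291986/45045 ≈ 50.882.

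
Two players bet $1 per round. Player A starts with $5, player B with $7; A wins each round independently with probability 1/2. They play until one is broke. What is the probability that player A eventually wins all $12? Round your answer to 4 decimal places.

With a fair step, P(i) = ½P(i−1) + ½P(i+1) with P(0)=0, P(12)=1 has the linear solution P(i) = i/12.
P(5) = 5/12 ≈ 0.4167.

0.4167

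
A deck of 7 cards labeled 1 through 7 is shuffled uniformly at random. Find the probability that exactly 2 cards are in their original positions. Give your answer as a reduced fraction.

Choose which 2 of the 7 are fixed: C(7,2) = 21 ways.
The remaining 5 must have no fixed point: D(5) = 44.
P = 21·44/5040 = 11/60.

11/60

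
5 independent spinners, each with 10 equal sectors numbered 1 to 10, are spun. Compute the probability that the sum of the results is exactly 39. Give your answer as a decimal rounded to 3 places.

0.013

There are 10^5 = 100000 equally likely outcomes.
The number of ordered 5-tuples from {1,…,10} summing to 39 is 1340.
P(sum = 39) = 1340/100000 = 67/5000 ≈ 0.013.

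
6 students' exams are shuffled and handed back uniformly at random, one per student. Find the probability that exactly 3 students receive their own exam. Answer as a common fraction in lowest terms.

1/18

Choose which 3 of the 6 are fixed: C(6,3) = 20 ways.
The remaining 3 must have no fixed point: D(3) = 2.
P = 20·2/720 = 1/18.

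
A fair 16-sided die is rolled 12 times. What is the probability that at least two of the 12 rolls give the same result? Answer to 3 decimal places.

0.997

P(all 12 different) = 16/16 · 15/16 · ··· · 5/16 ≈ 0.003.
P(at least two equal) = 1 − 0.003 = 0.997.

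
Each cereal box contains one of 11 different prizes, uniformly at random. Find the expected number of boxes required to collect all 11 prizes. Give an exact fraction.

After i distinct types are collected, each trial gives a new one with probability (11−i)/11, so the expected wait for the next new type is 11/(11−i).
E = 11/11 + 11/10 + 11/9 + 11/8 + 11/7 + 11/6 + 11/5 + 11/4 + 11/3 + 11/2 + 11/1 = 83711/2520.

83711/2520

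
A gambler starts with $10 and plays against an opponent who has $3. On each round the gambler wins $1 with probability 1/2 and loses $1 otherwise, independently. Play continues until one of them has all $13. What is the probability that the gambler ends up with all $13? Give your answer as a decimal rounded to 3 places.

0.769

With a fair step, P(i) = ½P(i−1) + ½P(i+1) with P(0)=0, P(13)=1 has the linear solution P(i) = i/13.
P(10) = 10/13 ≈ 0.769.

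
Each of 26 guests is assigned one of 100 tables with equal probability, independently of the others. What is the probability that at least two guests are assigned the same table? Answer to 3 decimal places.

0.972

It's easier to compute the probability that all 26 are distinct.
P(all distinct) = 100/100 · 99/100 · ··· · 75/100 ≈ 0.028.
So the probability of at least one match is 1 − 0.028 = 0.972.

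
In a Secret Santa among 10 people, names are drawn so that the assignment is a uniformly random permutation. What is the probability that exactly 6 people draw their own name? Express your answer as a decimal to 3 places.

0.001

Choose which 6 of the 10 are fixed: C(10,6) = 210 ways.
The remaining 4 must have no fixed point: D(4) = 9.
P = 210·9/3628800 = 1/1920 ≈ 0.001.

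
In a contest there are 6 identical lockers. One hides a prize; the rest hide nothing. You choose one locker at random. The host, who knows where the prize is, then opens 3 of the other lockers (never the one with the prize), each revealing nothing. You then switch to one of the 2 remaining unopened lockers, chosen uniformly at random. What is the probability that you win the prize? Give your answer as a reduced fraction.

Your original locker holds the prize with probability 1/6, so the other 5 collectively hold it with probability 5/6.
The host can always find 3 empty lockers to open, so the reveals don't change that 5/6; it is now spread over the 2 remaining unopened lockers.
P(win by switching) = (5/6) · (1/2) = 5/12.

5/12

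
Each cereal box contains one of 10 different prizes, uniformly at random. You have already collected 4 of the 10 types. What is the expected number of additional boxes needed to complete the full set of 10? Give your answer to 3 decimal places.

24.500

Starting from 4 distinct types, each trial gives a new one with probability (10−i)/10 when i types are held, so the wait for the next new type is 10/(10−i).
E = 10/6 + 10/5 + 10/4 + 10/3 + 10/2 + 10/1 = 49/2 ≈ 24.500.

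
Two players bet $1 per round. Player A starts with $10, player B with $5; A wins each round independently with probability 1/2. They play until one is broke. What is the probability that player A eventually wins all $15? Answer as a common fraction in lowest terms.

2/3

With a fair step, P(i) = ½P(i−1) + ½P(i+1) with P(0)=0, P(15)=1 has the linear solution P(i) = i/15.
P(10) = 10/15 = 2/3.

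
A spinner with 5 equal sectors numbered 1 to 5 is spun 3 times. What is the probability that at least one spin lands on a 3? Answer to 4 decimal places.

P(no spin lands on a 3) = (4/5)^3 ≈ 0.5120.
P(at least one) = 1 − 0.5120 = 0.4880.

0.4880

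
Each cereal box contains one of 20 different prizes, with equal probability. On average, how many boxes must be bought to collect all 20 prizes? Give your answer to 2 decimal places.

After i distinct types are collected, each trial gives a new one with probability (20−i)/20, so the expected wait for the next new type is 20/(20−i).
E = 20/20 + 20/19 + 20/18 + 20/17 + 20/16 + 20/15 + 20/14 + 20/13 + 20/12 + 20/11 + 20/10 + 20/9 + 20/8 + 20/7 + 20/6 + 20/5 + 20/4 + 20/3 + 20/2 + 20/1 = 279175675/3879876 ≈ 71.95.

71.95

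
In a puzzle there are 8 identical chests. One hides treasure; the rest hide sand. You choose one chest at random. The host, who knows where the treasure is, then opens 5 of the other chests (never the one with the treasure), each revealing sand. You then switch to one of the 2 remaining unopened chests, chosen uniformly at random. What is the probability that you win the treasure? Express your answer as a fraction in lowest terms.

7/16

Your original chest holds the treasure with probability 1/8, so the other 7 collectively hold it with probability 7/8.
The host can always find 5 empty chests to open, so the reveals don't change that 7/8; it is now spread over the 2 remaining unopened chests.
P(win by switching) = (7/8) · (1/2) = 7/16.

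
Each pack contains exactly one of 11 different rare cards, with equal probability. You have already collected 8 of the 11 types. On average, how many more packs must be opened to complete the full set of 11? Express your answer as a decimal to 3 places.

Starting from 8 distinct types, each trial gives a new one with probability (11−i)/11 when i types are held, so the wait for the next new type is 11/(11−i).
E = 11/3 + 11/2 + 11/1 = 121/6 ≈ 20.167.

20.167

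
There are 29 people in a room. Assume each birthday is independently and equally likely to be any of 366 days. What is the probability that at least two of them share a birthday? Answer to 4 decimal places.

It's easier to compute the probability that all 29 are distinct.
P(all distinct) = 366/366 · 365/366 · ··· · 338/366 ≈ 0.3201.
So the probability of at least one match is 1 − 0.3201 = 0.6799.

0.6799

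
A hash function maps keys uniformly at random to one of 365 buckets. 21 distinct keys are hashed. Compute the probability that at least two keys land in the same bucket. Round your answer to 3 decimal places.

It's easier to compute the probability that all 21 are distinct.
P(all distinct) = 365/365 · 364/365 · ··· · 345/365 ≈ 0.556.
So the probability of at least one match is 1 − 0.556 = 0.444.

0.444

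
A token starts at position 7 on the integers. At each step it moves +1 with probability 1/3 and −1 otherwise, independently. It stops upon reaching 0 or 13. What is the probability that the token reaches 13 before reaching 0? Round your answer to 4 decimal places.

Let r = q/p = (2/3)/(1/3) = 2. The recurrence P(i) = p·P(i+1) + q·P(i−1) with P(0)=0, P(13)=1 gives P(i) = (1 − r^i)/(1 − r^13).
P(7) = (1 − (2)^7) / (1 − (2)^13) = 127/8191 ≈ 0.0155.

0.0155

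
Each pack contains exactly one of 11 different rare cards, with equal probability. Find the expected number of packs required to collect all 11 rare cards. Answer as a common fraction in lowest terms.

After i distinct types are collected, each trial gives a new one with probability (11−i)/11, so the expected wait for the next new type is 11/(11−i).
E = 11/11 + 11/10 + 11/9 + 11/8 + 11/7 + 11/6 + 11/5 + 11/4 + 11/3 + 11/2 + 11/1 = 83711/2520.

83711/2520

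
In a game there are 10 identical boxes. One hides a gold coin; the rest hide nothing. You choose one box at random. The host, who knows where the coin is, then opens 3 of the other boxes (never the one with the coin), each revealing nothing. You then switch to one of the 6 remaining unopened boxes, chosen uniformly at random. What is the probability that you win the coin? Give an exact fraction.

3/20

Your original box holds the coin with probability 1/10, so the other 9 collectively hold it with probability 9/10.
The host can always find 3 empty boxes to open, so the reveals don't change that 9/10; it is now spread over the 6 remaining unopened boxes.
P(win by switching) = (9/10) · (1/6) = 3/20.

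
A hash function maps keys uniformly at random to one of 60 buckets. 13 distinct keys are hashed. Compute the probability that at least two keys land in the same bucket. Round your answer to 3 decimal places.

It's easier to compute the probability that all 13 are distinct.
P(all distinct) = 60/60 · 59/60 · ··· · 48/60 ≈ 0.246.
So the probability of at least one match is 1 − 0.246 = 0.754.

0.754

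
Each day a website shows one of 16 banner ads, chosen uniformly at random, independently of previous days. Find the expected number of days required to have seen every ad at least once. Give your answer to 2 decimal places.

After i distinct types are collected, each trial gives a new one with probability (16−i)/16, so the expected wait for the next new type is 16/(16−i).
E = 16/16 + 16/15 + 16/14 + 16/13 + 16/12 + 16/11 + 16/10 + 16/9 + 16/8 + 16/7 + 16/6 + 16/5 + 16/4 + 16/3 + 16/2 + 16/1 = 2436559/45045 ≈ 54.09.

54.09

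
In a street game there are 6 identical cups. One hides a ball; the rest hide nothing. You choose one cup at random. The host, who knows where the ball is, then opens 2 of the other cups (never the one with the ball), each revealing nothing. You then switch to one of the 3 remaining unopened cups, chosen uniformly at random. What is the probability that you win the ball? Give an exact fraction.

Your original cup holds the ball with probability 1/6, so the other 5 collectively hold it with probability 5/6.
The host can always find 2 empty cups to open, so the reveals don't change that 5/6; it is now spread over the 3 remaining unopened cups.
P(win by switching) = (5/6) · (1/3) = 5/18.

5/18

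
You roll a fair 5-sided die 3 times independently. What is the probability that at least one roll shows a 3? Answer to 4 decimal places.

P(no roll shows a 3) = (4/5)^3 ≈ 0.5120.
P(at least one) = 1 − 0.5120 = 0.4880.

0.4880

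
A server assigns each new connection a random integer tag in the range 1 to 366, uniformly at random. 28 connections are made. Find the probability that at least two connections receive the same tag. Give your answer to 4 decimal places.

0.6534

It's easier to compute the probability that all 28 are distinct.
P(all distinct) = 366/366 · 365/366 · ··· · 339/366 ≈ 0.3466.
So the probability of at least one match is 1 − 0.3466 = 0.6534.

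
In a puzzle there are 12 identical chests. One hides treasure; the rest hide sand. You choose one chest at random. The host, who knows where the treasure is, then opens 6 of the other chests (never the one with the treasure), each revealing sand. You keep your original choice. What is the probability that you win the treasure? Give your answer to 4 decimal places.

The host can always open 6 empty chests regardless of your choice, so the reveals give no information about your original chest.
P(win by staying) = 1/12 ≈ 0.0833.

0.0833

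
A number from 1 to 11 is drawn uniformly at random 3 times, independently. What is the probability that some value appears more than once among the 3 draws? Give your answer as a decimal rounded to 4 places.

0.2562

P(all 3 different) = 11/11 · 10/11 · ··· · 9/11 ≈ 0.7438.
P(at least two equal) = 1 − 0.7438 = 0.2562.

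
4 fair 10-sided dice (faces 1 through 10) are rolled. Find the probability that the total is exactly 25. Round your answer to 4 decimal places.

0.0592

There are 10^4 = 10000 equally likely outcomes.
The number of ordered 4-tuples from {1,…,10} summing to 25 is 592.
P(sum = 25) = 592/10000 = 37/625 ≈ 0.0592.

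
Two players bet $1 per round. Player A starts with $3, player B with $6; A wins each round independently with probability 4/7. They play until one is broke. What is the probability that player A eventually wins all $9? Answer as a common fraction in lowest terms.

Let r = q/p = (3/7)/(4/7) = 3/4. The recurrence P(i) = p·P(i+1) + q·P(i−1) with P(0)=0, P(9)=1 gives P(i) = (1 − r^i)/(1 − r^9).
P(3) = (1 − (3/4)^3) / (1 − (3/4)^9) = 4096/6553.

4096/6553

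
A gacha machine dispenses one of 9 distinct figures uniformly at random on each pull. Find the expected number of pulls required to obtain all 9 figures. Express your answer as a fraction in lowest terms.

After i distinct types are collected, each trial gives a new one with probability (9−i)/9, so the expected wait for the next new type is 9/(9−i).
E = 9/9 + 9/8 + 9/7 + 9/6 + 9/5 + 9/4 + 9/3 + 9/2 + 9/1 = 7129/280.

7129/280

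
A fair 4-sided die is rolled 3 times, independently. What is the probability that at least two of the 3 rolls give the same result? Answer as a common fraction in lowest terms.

5/8

P(all 3 different) = 4/4 · 3/4 · ··· · 2/4 = 3/8.
P(at least two equal) = 1 − 3/8 = 5/8.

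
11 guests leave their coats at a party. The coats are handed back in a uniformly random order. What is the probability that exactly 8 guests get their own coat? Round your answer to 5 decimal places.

Choose which 8 of the 11 are fixed: C(11,8) = 165 ways.
The remaining 3 must have no fixed point: D(3) = 2.
P = 165·2/39916800 = 1/120960 ≈ 0.00001.

0.00001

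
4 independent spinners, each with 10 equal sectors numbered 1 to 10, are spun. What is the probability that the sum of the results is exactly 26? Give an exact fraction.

There are 10^4 = 10000 equally likely outcomes.
The number of ordered 4-tuples from {1,…,10} summing to 26 is 540.
P(sum = 26) = 540/10000 = 27/500.

27/500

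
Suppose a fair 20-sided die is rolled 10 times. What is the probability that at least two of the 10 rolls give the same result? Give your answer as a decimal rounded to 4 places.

P(all 10 different) = 20/20 · 19/20 · ··· · 11/20 ≈ 0.0655.
P(at least two equal) = 1 − 0.0655 = 0.9345.

0.9345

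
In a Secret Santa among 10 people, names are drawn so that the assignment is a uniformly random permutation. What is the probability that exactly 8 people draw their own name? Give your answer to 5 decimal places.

0.00001

Choose which 8 of the 10 are fixed: C(10,8) = 45 ways.
The remaining 2 must have no fixed point: D(2) = 1.
P = 45·1/3628800 = 1/80640 ≈ 0.00001.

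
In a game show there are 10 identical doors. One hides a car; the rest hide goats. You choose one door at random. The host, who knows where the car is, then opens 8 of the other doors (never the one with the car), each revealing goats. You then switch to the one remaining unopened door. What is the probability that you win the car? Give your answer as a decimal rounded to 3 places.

Your original door holds the car with probability 1/10, so the other 9 collectively hold it with probability 9/10.
The host can always find 8 empty doors to open, so the reveals don't change that 9/10; it is now spread over the 1 remaining unopened door.
P(win by switching) = (9/10) · (1/1) = 9/10 ≈ 0.900.

0.900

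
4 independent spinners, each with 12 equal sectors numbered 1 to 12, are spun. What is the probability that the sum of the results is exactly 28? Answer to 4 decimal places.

There are 12^4 = 20736 equally likely outcomes.
The number of ordered 4-tuples from {1,…,12} summing to 28 is 1111.
P(sum = 28) = 1111/20736 ≈ 0.0536.

0.0536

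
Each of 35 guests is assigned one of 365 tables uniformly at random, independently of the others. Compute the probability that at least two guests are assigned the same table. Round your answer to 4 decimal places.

0.8144

It's easier to compute the probability that all 35 are distinct.
P(all distinct) = 365/365 · 364/365 · ··· · 331/365 ≈ 0.1856.
So the probability of at least one match is 1 − 0.1856 = 0.8144.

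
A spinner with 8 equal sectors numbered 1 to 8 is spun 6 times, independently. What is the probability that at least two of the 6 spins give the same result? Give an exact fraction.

3781/4096

P(all 6 different) = 8/8 · 7/8 · ··· · 3/8 = 315/4096.
P(at least two equal) = 1 − 315/4096 = 3781/4096.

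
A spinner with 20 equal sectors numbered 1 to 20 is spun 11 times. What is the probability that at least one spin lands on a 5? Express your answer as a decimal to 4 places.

P(no spin lands on a 5) = (19/20)^11 ≈ 0.5688.
P(at least one) = 1 − 0.5688 = 0.4312.

0.4312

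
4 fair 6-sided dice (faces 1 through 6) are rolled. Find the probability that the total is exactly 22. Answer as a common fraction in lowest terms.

There are 6^4 = 1296 equally likely outcomes.
The number of ordered 4-tuples from {1,…,6} summing to 22 is 10.
P(sum = 22) = 10/1296 = 5/648.

5/648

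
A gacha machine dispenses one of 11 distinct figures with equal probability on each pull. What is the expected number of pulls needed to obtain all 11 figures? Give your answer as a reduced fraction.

After i distinct types are collected, each trial gives a new one with probability (11−i)/11, so the expected wait for the next new type is 11/(11−i).
E = 11/11 + 11/10 + 11/9 + 11/8 + 11/7 + 11/6 + 11/5 + 11/4 + 11/3 + 11/2 + 11/1 = 83711/2520.

83711/2520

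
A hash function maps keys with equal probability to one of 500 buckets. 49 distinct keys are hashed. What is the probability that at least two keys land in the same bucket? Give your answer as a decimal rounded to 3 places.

0.912

It's easier to compute the probability that all 49 are distinct.
P(all distinct) = 500/500 · 499/500 · ··· · 452/500 ≈ 0.088.
So the probability of at least one match is 1 − 0.088 = 0.912.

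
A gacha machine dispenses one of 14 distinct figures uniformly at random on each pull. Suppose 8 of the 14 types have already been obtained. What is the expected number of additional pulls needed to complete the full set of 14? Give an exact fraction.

343/10

Starting from 8 distinct types, each trial gives a new one with probability (14−i)/14 when i types are held, so the wait for the next new type is 14/(14−i).
E = 14/6 + 14/5 + 14/4 + 14/3 + 14/2 + 14/1 = 343/10.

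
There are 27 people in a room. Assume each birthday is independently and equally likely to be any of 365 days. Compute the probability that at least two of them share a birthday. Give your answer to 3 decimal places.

It's easier to compute the probability that all 27 are distinct.
P(all distinct) = 365/365 · 364/365 · ··· · 339/365 ≈ 0.373.
So the probability of at least one match is 1 − 0.373 = 0.627.

0.627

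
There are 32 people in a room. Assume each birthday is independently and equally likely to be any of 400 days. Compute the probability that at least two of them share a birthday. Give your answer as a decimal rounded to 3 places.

0.720

It's easier to compute the probability that all 32 are distinct.
P(all distinct) = 400/400 · 399/400 · ··· · 369/400 ≈ 0.280.
So the probability of at least one match is 1 − 0.280 = 0.720.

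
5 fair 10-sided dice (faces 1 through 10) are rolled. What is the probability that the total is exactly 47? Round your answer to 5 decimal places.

0.00035

There are 10^5 = 100000 equally likely outcomes.
The number of ordered 5-tuples from {1,…,10} summing to 47 is 35.
P(sum = 47) = 35/100000 = 7/20000 ≈ 0.00035.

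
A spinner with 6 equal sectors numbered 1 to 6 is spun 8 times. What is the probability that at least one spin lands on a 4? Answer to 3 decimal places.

0.767

P(no spin lands on a 4) = (5/6)^8 ≈ 0.233.
P(at least one) = 1 − 0.233 = 0.767.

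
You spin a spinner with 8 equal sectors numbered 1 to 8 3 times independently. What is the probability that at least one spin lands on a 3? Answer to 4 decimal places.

0.3301

P(no spin lands on a 3) = (7/8)^3 ≈ 0.6699.
P(at least one) = 1 − 0.6699 = 0.3301.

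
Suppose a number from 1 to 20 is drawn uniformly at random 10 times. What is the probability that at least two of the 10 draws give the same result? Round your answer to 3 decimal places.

P(all 10 different) = 20/20 · 19/20 · ··· · 11/20 ≈ 0.065.
P(at least two equal) = 1 − 0.065 = 0.935.

0.935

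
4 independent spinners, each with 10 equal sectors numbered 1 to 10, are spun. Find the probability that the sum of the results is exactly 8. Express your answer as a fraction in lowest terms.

7/2000

There are 10^4 = 10000 equally likely outcomes.
The number of ordered 4-tuples from {1,…,10} summing to 8 is 35.
P(sum = 8) = 35/10000 = 7/2000.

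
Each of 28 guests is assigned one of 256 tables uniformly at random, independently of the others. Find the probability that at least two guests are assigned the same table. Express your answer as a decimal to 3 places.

It's easier to compute the probability that all 28 are distinct.
P(all distinct) = 256/256 · 255/256 · ··· · 229/256 ≈ 0.216.
So the probability of at least one match is 1 − 0.216 = 0.784.

0.784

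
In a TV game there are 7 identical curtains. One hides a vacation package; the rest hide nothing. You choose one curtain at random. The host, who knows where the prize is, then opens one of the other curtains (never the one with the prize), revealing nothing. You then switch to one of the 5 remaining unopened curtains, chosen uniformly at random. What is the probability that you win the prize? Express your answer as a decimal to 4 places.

Your original curtain holds the prize with probability 1/7, so the other 6 collectively hold it with probability 6/7.
The host can always find an empty curtain to open, so this doesn't change that 6/7; it is now spread over the 5 remaining unopened curtains.
P(win by switching) = (6/7) · (1/5) = 6/35 ≈ 0.1714.

0.1714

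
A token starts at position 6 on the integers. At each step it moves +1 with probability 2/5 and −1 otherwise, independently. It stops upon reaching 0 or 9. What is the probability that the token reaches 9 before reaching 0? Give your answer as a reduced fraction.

Let r = q/p = (3/5)/(2/5) = 3/2. The recurrence P(i) = p·P(i+1) + q·P(i−1) with P(0)=0, P(9)=1 gives P(i) = (1 − r^i)/(1 − r^9).
P(6) = (1 − (3/2)^6) / (1 − (3/2)^9) = 280/1009.

280/1009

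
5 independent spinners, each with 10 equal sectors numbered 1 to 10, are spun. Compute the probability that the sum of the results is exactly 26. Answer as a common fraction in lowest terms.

There are 10^5 = 100000 equally likely outcomes.
The number of ordered 5-tuples from {1,…,10} summing to 26 is 5875.
P(sum = 26) = 5875/100000 = 47/800.

47/800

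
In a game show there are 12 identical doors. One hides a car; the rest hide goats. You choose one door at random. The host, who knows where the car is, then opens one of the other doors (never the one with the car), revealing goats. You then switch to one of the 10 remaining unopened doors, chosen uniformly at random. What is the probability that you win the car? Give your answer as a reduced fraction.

11/120

Your original door holds the car with probability 1/12, so the other 11 collectively hold it with probability 11/12.
The host can always find an empty door to open, so this doesn't change that 11/12; it is now spread over the 10 remaining unopened doors.
P(win by switching) = (11/12) · (1/10) = 11/120.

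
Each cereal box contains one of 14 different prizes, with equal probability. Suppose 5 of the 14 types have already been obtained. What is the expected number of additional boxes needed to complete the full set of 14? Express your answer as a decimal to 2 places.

Starting from 5 distinct types, each trial gives a new one with probability (14−i)/14 when i types are held, so the wait for the next new type is 14/(14−i).
E = 14/9 + 14/8 + 14/7 + 14/6 + 14/5 + 14/4 + 14/3 + 14/2 + 14/1 = 7129/180 ≈ 39.61.

39.61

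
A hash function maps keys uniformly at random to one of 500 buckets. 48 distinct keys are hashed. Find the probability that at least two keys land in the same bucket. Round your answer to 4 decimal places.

0.9028

It's easier to compute the probability that all 48 are distinct.
P(all distinct) = 500/500 · 499/500 · ··· · 453/500 ≈ 0.0972.
So the probability of at least one match is 1 − 0.0972 = 0.9028.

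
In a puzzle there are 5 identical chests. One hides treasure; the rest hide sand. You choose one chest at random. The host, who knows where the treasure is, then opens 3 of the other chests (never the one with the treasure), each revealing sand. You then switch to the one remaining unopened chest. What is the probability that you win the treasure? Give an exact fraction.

4/5

Your original chest holds the treasure with probability 1/5, so the other 4 collectively hold it with probability 4/5.
The host can always find 3 empty chests to open, so the reveals don't change that 4/5; it is now spread over the 1 remaining unopened chest.
P(win by switching) = (4/5) · (1/1) = 4/5.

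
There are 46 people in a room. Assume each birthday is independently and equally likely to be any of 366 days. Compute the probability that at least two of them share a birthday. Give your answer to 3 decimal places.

0.948

It's easier to compute the probability that all 46 are distinct.
P(all distinct) = 366/366 · 365/366 · ··· · 321/366 ≈ 0.052.
So the probability of at least one match is 1 − 0.052 = 0.948.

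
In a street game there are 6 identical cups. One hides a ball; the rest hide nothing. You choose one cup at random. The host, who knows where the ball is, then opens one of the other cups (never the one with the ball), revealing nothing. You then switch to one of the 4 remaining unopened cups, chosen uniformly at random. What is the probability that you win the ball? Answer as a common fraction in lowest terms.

Your original cup holds the ball with probability 1/6, so the other 5 collectively hold it with probability 5/6.
The host can always find an empty cup to open, so this doesn't change that 5/6; it is now spread over the 4 remaining unopened cups.
P(win by switching) = (5/6) · (1/4) = 5/24.

5/24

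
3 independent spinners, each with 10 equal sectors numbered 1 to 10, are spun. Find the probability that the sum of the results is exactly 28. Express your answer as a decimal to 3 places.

There are 10^3 = 1000 equally likely outcomes.
The number of ordered 3-tuples from {1,…,10} summing to 28 is 6.
P(sum = 28) = 6/1000 = 3/500 ≈ 0.006.

0.006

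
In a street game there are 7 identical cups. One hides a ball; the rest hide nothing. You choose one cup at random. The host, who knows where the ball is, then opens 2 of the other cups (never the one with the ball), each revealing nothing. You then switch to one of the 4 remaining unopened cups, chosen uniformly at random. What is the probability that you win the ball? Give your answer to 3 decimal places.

0.214

Your original cup holds the ball with probability 1/7, so the other 6 collectively hold it with probability 6/7.
The host can always find 2 empty cups to open, so the reveals don't change that 6/7; it is now spread over the 4 remaining unopened cups.
P(win by switching) = (6/7) · (1/4) = 3/14 ≈ 0.214.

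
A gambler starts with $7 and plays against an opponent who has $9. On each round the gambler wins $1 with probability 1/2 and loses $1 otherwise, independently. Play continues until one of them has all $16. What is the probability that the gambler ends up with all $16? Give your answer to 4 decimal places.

0.4375

With a fair step, P(i) = ½P(i−1) + ½P(i+1) with P(0)=0, P(16)=1 has the linear solution P(i) = i/16.
P(7) = 7/16 ≈ 0.4375.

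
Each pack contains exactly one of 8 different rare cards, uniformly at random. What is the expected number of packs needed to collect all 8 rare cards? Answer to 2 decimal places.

21.74

After i distinct types are collected, each trial gives a new one with probability (8−i)/8, so the expected wait for the next new type is 8/(8−i).
E = 8/8 + 8/7 + 8/6 + 8/5 + 8/4 + 8/3 + 8/2 + 8/1 = 761/35 ≈ 21.74.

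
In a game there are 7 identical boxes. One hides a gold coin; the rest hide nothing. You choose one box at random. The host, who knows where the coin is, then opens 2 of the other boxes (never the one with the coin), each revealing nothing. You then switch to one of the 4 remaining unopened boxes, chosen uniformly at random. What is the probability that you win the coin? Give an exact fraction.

Your original box holds the coin with probability 1/7, so the other 6 collectively hold it with probability 6/7.
The host can always find 2 empty boxes to open, so the reveals don't change that 6/7; it is now spread over the 4 remaining unopened boxes.
P(win by switching) = (6/7) · (1/4) = 3/14.

3/14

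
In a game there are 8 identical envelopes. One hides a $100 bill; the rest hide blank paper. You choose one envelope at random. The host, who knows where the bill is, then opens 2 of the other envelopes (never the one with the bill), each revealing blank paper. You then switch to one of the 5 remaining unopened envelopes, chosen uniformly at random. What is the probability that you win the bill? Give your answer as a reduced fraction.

7/40

Your original envelope holds the bill with probability 1/8, so the other 7 collectively hold it with probability 7/8.
The host can always find 2 empty envelopes to open, so the reveals don't change that 7/8; it is now spread over the 5 remaining unopened envelopes.
P(win by switching) = (7/8) · (1/5) = 7/40.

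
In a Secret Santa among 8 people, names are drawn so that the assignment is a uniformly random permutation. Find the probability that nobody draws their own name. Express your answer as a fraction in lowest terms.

This is the derangement probability: permutations of 8 with no fixed point.
D(8) = 8! · (1 − 1/1! + 1/2! − ··· + (−1)^8/8!) = 14833.
P = 14833/40320 = 2119/5760.

2119/5760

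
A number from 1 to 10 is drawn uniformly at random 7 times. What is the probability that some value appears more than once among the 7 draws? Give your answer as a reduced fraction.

2936/3125

P(all 7 different) = 10/10 · 9/10 · ··· · 4/10 = 189/3125.
P(at least two equal) = 1 − 189/3125 = 2936/3125.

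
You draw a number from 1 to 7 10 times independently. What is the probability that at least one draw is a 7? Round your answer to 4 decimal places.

P(no draw is a 7) = (6/7)^10 ≈ 0.2141.
P(at least one) = 1 − 0.2141 = 0.7859.

0.7859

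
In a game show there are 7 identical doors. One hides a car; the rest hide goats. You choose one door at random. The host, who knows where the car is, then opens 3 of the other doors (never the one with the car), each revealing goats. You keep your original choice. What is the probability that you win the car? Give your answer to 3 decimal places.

The host can always open 3 empty doors regardless of your choice, so the reveals give no information about your original door.
P(win by staying) = 1/7 ≈ 0.143.

0.143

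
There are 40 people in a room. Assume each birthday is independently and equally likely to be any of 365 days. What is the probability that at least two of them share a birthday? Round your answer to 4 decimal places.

It's easier to compute the probability that all 40 are distinct.
P(all distinct) = 365/365 · 364/365 · ··· · 326/365 ≈ 0.1088.
So the probability of at least one match is 1 − 0.1088 = 0.8912.

0.8912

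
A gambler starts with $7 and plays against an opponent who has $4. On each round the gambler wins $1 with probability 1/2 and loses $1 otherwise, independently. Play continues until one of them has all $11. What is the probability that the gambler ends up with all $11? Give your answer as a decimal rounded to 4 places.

0.6364

With a fair step, P(i) = ½P(i−1) + ½P(i+1) with P(0)=0, P(11)=1 has the linear solution P(i) = i/11.
P(7) = 7/11 ≈ 0.6364.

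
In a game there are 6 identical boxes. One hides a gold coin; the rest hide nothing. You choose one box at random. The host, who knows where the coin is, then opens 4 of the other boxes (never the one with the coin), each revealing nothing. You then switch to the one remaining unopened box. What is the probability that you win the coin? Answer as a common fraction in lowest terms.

5/6

Your original box holds the coin with probability 1/6, so the other 5 collectively hold it with probability 5/6.
The host can always find 4 empty boxes to open, so the reveals don't change that 5/6; it is now spread over the 1 remaining unopened box.
P(win by switching) = (5/6) · (1/1) = 5/6.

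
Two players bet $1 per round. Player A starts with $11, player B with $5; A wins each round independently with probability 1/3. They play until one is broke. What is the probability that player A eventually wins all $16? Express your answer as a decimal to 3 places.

0.031

Let r = q/p = (2/3)/(1/3) = 2. The recurrence P(i) = p·P(i+1) + q·P(i−1) with P(0)=0, P(16)=1 gives P(i) = (1 − r^i)/(1 − r^16).
P(11) = (1 − (2)^11) / (1 − (2)^16) = 2047/65535 ≈ 0.031.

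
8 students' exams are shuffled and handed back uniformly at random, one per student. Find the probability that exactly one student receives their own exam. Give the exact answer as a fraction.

Choose which one is fixed: C(8,1) = 8 ways.
The remaining 7 must have no fixed point: D(7) = 1854.
P = 8·1854/40320 = 103/280.

103/280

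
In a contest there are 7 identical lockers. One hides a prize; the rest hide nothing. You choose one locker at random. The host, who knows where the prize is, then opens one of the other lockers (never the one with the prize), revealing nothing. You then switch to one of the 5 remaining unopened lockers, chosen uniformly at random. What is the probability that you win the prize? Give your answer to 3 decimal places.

Your original locker holds the prize with probability 1/7, so the other 6 collectively hold it with probability 6/7.
The host can always find an empty locker to open, so this doesn't change that 6/7; it is now spread over the 5 remaining unopened lockers.
P(win by switching) = (6/7) · (1/5) = 6/35 ≈ 0.171.

0.171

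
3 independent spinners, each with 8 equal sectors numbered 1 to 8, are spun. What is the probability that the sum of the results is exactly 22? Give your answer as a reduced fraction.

There are 8^3 = 512 equally likely outcomes.
The number of ordered 3-tuples from {1,…,8} summing to 22 is 6.
P(sum = 22) = 6/512 = 3/256.

3/256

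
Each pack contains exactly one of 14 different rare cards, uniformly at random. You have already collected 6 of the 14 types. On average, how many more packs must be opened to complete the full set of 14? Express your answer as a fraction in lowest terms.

Starting from 6 distinct types, each trial gives a new one with probability (14−i)/14 when i types are held, so the wait for the next new type is 14/(14−i).
E = 14/8 + 14/7 + 14/6 + 14/5 + 14/4 + 14/3 + 14/2 + 14/1 = 761/20.

761/20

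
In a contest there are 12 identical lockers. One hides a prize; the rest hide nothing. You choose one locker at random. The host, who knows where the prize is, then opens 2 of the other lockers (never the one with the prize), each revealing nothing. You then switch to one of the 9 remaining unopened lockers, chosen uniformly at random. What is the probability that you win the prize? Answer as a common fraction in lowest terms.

Your original locker holds the prize with probability 1/12, so the other 11 collectively hold it with probability 11/12.
The host can always find 2 empty lockers to open, so the reveals don't change that 11/12; it is now spread over the 9 remaining unopened lockers.
P(win by switching) = (11/12) · (1/9) = 11/108.

11/108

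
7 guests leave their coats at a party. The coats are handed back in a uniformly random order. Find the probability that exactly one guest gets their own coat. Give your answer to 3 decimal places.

0.368

Choose which one is fixed: C(7,1) = 7 ways.
The remaining 6 must have no fixed point: D(6) = 265.
P = 7·265/5040 = 53/144 ≈ 0.368.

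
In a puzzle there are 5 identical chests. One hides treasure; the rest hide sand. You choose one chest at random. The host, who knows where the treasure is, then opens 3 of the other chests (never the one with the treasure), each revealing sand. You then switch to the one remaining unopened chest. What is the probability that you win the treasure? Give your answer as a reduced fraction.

Your original chest holds the treasure with probability 1/5, so the other 4 collectively hold it with probability 4/5.
The host can always find 3 empty chests to open, so the reveals don't change that 4/5; it is now spread over the 1 remaining unopened chest.
P(win by switching) = (4/5) · (1/1) = 4/5.

4/5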